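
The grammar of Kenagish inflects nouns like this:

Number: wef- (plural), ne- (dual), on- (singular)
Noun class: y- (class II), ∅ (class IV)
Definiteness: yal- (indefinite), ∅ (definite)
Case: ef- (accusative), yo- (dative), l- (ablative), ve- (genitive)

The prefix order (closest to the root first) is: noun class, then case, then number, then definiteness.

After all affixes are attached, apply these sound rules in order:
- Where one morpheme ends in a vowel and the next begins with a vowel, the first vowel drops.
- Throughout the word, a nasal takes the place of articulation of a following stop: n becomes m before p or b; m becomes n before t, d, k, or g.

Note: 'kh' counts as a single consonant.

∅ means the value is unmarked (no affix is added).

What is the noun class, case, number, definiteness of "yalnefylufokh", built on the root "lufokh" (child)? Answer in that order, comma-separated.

Segment: yal-ne-ef-y-lufokh.
noun class: y- → class II.
case: ef- → accusative.
number: ne- → dual.
definiteness: yal- → indefinite.

class II, accusative, dual, indefinite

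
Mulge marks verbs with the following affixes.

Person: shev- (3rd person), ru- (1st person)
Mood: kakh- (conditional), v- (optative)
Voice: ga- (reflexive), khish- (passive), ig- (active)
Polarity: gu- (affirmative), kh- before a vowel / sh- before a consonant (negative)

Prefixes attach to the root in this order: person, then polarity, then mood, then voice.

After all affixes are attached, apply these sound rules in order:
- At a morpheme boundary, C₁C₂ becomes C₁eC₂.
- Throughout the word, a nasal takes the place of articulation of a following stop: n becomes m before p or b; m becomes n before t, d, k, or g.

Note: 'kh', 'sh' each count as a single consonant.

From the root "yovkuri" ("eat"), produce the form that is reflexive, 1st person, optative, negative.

gavesheruyovkuri

Attach person 1st person ru- → ruyovkuri.
Attach polarity negative sh- (before consonant 'r') → shruyovkuri.
Attach mood optative v- → vshruyovkuri.
Attach voice reflexive ga- → gavshruyovkuri.
Apply epenthesis: gavshruyovkuri → gavesheruyovkuri.
Nasal assimilation: no change.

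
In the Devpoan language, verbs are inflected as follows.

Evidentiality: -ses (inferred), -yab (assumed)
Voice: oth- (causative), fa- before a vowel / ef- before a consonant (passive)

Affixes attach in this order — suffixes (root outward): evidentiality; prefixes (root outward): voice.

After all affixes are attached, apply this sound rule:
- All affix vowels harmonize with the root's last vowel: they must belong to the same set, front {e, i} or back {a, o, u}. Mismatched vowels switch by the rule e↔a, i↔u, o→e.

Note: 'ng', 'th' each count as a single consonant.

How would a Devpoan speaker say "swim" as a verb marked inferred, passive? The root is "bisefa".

afbisefasas

Attach evidentiality inferred -ses → bisefases.
Attach voice passive ef- (before consonant 'b') → efbisefases.
Apply vowel harmony: efbisefases → afbisefasas.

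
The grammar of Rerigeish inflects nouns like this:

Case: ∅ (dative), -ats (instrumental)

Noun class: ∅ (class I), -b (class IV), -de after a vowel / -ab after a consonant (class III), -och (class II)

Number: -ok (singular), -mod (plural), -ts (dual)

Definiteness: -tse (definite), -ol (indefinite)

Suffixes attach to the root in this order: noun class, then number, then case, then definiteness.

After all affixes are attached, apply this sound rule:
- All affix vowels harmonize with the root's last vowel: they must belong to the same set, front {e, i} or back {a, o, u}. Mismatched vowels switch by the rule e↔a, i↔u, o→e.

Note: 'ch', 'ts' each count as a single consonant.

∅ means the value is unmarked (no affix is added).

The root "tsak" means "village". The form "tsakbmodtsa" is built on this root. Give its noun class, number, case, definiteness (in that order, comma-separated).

Segment: tsak-b-mod-tse.
noun class: -b → class IV.
number: -mod → plural.
case: ∅ → dative.
definiteness: -tse → definite.

class IV, plural, dative, definite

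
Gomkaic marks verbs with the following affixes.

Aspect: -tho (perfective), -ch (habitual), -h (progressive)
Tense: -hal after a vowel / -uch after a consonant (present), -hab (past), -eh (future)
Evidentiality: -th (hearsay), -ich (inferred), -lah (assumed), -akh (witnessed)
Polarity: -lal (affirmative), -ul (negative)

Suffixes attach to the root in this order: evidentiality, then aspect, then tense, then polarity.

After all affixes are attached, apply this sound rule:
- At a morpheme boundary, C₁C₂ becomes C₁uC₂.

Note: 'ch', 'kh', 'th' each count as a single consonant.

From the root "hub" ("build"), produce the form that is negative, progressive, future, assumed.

Attach evidentiality assumed -lah → hublah.
Attach aspect progressive -h → hublahh.
Attach tense future -eh → hublahheh.
Attach polarity negative -ul → hublahhehul.
Apply epenthesis: hublahhehul → hubulahuhehul.

hubulahuhehul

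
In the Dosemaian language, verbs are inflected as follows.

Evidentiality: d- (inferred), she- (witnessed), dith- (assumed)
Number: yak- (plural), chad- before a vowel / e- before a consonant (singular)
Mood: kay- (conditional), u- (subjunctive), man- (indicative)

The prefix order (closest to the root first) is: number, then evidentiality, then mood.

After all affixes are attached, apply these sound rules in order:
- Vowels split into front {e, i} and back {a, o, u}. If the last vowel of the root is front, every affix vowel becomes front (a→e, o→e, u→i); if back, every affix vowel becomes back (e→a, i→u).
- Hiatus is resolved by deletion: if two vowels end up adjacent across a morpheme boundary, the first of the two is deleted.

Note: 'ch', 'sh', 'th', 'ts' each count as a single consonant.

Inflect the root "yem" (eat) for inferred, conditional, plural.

keydyekyem

Attach number plural yak- → yakyem.
Attach evidentiality inferred d- → dyakyem.
Attach mood conditional kay- → kaydyakyem.
Apply vowel harmony: kaydyakyem → keydyekyem.
Vowel deletion: no change.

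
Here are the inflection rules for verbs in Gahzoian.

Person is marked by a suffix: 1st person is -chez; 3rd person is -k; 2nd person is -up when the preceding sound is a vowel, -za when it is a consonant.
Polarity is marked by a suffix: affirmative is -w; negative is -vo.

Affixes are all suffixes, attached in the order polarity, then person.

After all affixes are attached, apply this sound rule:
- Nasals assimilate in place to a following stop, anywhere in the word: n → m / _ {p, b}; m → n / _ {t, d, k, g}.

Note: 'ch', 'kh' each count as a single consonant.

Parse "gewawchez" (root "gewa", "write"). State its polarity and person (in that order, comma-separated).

affirmative, 1st person

Segment: gewa-w-chez.
polarity: -w → affirmative.
person: -chez → 1st person.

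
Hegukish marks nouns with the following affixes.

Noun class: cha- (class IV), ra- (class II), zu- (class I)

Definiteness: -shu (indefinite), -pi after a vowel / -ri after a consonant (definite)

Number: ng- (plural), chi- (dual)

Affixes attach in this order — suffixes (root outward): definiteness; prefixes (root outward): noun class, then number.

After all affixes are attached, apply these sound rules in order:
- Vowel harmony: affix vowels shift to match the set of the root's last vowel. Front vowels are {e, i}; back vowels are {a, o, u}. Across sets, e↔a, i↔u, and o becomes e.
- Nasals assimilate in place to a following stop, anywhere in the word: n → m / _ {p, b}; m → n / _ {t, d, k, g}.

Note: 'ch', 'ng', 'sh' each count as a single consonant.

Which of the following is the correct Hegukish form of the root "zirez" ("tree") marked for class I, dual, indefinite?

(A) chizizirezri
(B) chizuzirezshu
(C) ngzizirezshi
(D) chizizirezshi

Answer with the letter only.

D

Attach definiteness indefinite -shu → zirezshu.
Attach noun class class I zu- → zuzirezshu.
Attach number dual chi- → chizuzirezshu.
Apply vowel harmony: chizuzirezshu → chizizirezshi.
Nasal assimilation: no change.
So the correct form is chizizirezshi, option (D).
(A) chizizirezri is wrong: it uses definite instead of indefinite for definiteness.
(C) ngzizirezshi is wrong: it uses plural instead of dual for number.
(B) chizuzirezshu is wrong: it fails to apply the sound rule(s).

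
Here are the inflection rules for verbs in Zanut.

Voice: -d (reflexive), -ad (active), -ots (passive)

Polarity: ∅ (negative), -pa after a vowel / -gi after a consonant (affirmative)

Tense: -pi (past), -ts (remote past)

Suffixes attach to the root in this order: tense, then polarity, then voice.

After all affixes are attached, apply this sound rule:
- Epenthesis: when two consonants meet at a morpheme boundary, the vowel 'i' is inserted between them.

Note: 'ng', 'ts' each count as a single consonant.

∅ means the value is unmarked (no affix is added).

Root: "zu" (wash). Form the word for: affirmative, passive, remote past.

Attach tense remote past -ts → zuts.
Attach polarity affirmative -gi (after consonant 'ts') → zutsgi.
Attach voice passive -ots → zutsgiots.
Apply epenthesis: zutsgiots → zutsigiots.

zutsigiots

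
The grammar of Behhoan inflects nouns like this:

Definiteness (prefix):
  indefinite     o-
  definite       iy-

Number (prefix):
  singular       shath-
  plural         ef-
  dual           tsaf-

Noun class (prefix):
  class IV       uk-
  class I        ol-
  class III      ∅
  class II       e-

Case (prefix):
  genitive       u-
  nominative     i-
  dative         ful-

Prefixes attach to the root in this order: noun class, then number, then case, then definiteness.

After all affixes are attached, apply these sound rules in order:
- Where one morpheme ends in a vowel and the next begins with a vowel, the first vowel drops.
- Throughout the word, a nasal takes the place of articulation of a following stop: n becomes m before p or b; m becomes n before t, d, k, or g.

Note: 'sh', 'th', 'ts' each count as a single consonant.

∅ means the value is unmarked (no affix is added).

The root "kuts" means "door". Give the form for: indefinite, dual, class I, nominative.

itsafolkuts

Attach noun class class I ol- → olkuts.
Attach number dual tsaf- → tsafolkuts.
Attach case nominative i- → itsafolkuts.
Attach definiteness indefinite o- → oitsafolkuts.
Apply vowel deletion: oitsafolkuts → itsafolkuts.
Nasal assimilation: no change.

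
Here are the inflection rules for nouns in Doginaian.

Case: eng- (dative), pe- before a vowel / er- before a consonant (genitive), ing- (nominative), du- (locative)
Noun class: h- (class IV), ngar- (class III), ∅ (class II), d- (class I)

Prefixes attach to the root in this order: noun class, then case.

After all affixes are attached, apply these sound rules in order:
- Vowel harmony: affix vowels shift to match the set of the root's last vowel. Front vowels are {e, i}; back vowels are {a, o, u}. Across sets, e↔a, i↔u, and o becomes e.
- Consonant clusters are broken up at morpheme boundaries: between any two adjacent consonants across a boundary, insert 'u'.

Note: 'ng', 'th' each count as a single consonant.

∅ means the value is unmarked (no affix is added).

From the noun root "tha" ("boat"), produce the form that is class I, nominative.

Attach noun class class I d- → dtha.
Attach case nominative ing- → ingdtha.
Apply vowel harmony: ingdtha → ungdtha.
Apply epenthesis: ungdtha → ungudutha.

ungudutha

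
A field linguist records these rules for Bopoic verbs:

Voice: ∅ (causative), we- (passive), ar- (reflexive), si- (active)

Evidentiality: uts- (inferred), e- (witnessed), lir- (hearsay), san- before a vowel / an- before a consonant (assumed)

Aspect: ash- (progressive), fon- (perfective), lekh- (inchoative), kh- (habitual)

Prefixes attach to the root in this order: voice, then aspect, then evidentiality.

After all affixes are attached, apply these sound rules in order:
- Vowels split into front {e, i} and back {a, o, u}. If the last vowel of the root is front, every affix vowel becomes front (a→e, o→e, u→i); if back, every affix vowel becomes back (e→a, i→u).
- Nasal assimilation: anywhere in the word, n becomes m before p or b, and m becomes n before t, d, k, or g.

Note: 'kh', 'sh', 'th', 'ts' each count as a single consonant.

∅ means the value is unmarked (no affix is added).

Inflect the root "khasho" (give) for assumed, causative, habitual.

ankhkhasho

voice = causative: zero marking, form stays khasho.
Attach aspect habitual kh- → khkhasho.
Attach evidentiality assumed an- (before consonant 'kh') → ankhkhasho.
Vowel harmony: no change.
Nasal assimilation: no change.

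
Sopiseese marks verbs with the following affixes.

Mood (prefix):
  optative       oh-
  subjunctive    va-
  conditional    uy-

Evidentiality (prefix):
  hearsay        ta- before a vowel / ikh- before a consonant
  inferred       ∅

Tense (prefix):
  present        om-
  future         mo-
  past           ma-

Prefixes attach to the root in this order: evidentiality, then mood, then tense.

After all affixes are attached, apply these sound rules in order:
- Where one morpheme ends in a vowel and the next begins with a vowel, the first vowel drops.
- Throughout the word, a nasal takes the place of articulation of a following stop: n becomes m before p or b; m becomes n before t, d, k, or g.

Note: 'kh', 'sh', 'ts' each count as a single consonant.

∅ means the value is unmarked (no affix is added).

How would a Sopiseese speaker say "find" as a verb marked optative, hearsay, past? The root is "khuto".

mohikhkhuto

Attach evidentiality hearsay ikh- (before consonant 'kh') → ikhkhuto.
Attach mood optative oh- → ohikhkhuto.
Attach tense past ma- → maohikhkhuto.
Apply vowel deletion: maohikhkhuto → mohikhkhuto.
Nasal assimilation: no change.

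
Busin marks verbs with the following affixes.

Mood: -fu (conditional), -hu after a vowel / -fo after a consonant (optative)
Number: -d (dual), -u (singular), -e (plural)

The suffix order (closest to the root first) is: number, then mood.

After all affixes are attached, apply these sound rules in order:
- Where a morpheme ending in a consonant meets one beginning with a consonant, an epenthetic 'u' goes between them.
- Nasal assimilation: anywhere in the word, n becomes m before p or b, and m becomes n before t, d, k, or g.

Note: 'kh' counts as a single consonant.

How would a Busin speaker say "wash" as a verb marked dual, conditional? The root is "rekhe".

Attach number dual -d → rekhed.
Attach mood conditional -fu → rekhedfu.
Apply epenthesis: rekhedfu → rekhedufu.
Nasal assimilation: no change.

rekhedufu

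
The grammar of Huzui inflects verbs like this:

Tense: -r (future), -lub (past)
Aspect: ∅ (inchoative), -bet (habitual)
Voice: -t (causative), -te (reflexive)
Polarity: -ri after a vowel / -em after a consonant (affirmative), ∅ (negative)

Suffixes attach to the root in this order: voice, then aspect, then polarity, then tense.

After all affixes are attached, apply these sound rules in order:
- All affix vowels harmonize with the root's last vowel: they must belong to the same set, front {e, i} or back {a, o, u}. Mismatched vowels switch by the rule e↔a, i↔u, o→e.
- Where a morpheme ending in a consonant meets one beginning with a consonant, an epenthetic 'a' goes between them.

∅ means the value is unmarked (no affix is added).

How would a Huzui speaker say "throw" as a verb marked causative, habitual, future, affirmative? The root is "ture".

Attach voice causative -t → turet.
Attach aspect habitual -bet → turetbet.
Attach polarity affirmative -em (after consonant 't') → turetbetem.
Attach tense future -r → turetbetemr.
Vowel harmony: no change.
Apply epenthesis: turetbetemr → turetabetemar.

turetabetemar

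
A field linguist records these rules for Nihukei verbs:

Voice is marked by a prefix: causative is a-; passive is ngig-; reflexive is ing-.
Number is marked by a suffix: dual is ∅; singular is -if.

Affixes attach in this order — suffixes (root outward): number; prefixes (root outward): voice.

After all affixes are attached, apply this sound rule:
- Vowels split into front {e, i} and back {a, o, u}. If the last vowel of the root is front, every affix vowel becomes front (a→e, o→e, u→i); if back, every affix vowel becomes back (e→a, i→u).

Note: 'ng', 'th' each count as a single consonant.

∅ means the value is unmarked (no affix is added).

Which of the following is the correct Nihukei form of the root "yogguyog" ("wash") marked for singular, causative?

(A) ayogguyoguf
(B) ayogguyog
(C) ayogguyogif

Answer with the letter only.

A

Attach voice causative a- → ayogguyog.
Attach number singular -if → ayogguyogif.
Apply vowel harmony: ayogguyogif → ayogguyoguf.
So the correct form is ayogguyoguf, option (A).
(B) ayogguyog is wrong: it uses dual instead of singular for number.
(C) ayogguyogif is wrong: it fails to apply the sound rule(s).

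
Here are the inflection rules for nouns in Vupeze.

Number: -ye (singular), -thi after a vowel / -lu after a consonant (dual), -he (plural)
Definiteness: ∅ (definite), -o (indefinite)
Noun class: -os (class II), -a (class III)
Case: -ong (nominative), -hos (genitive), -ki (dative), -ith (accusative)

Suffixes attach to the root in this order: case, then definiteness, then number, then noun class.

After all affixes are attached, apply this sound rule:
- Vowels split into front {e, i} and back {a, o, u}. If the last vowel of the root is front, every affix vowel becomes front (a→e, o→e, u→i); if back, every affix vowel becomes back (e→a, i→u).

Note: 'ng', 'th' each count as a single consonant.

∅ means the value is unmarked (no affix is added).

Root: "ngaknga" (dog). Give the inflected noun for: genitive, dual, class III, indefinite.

ngakngahosothua

Attach case genitive -hos → ngakngahos.
Attach definiteness indefinite -o → ngakngahoso.
Attach number dual -thi (after vowel 'o') → ngakngahosothi.
Attach noun class class III -a → ngakngahosothia.
Apply vowel harmony: ngakngahosothia → ngakngahosothua.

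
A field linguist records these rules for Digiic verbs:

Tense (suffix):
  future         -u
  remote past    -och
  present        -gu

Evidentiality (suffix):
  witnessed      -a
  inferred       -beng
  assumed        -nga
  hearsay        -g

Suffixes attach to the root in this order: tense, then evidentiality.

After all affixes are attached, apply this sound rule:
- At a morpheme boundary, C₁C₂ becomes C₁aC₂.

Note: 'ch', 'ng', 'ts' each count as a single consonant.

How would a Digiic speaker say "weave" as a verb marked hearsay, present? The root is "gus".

gusagug

Attach tense present -gu → gusgu.
Attach evidentiality hearsay -g → gusgug.
Apply epenthesis: gusgug → gusagug.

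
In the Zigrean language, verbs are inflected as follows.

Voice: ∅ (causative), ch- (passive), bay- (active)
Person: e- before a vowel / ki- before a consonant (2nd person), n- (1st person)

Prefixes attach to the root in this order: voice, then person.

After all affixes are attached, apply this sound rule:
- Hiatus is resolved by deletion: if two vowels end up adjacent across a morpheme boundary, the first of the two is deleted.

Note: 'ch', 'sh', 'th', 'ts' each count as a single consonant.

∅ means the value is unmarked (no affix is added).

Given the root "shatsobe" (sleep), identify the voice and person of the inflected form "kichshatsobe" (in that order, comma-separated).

Segment: ki-ch-shatsobe.
voice: ch- → passive.
person: e/ki- → 2nd person.

passive, 2nd person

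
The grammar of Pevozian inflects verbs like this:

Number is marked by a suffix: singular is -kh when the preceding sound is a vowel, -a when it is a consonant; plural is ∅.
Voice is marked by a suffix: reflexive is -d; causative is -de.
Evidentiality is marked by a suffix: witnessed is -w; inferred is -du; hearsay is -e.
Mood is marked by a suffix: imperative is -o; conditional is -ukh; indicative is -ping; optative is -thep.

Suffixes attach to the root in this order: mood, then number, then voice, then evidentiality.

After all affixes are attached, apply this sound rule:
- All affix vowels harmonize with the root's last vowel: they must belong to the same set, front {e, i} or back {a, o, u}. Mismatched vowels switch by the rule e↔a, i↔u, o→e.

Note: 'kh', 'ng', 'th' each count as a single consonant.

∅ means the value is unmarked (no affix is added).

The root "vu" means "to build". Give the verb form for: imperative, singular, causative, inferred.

vuokhdadu

Attach mood imperative -o → vuo.
Attach number singular -kh (after vowel 'o') → vuokh.
Attach voice causative -de → vuokhde.
Attach evidentiality inferred -du → vuokhdedu.
Apply vowel harmony: vuokhdedu → vuokhdadu.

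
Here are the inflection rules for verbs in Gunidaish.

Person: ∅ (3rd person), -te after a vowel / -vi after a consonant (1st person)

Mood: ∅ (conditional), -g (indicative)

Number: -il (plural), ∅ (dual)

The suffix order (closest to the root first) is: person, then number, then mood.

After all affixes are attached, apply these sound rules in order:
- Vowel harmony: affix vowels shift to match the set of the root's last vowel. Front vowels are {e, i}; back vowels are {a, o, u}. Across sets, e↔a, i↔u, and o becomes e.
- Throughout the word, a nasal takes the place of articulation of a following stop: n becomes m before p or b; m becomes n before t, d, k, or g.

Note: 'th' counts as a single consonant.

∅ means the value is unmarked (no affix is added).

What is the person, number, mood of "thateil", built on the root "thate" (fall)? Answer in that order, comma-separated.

Segment: thate-il.
person: ∅ → 3rd person.
number: -il → plural.
mood: ∅ → conditional.

3rd person, plural, conditional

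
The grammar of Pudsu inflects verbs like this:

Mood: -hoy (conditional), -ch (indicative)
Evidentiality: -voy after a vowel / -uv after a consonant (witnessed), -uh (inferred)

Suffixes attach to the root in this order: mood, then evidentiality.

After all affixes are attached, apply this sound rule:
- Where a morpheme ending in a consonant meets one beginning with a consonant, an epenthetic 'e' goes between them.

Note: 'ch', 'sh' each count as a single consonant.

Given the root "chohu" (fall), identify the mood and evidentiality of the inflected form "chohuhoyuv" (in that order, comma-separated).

Segment: chohu-hoy-uv.
mood: -hoy → conditional.
evidentiality: -voy/uv → witnessed.

conditional, witnessed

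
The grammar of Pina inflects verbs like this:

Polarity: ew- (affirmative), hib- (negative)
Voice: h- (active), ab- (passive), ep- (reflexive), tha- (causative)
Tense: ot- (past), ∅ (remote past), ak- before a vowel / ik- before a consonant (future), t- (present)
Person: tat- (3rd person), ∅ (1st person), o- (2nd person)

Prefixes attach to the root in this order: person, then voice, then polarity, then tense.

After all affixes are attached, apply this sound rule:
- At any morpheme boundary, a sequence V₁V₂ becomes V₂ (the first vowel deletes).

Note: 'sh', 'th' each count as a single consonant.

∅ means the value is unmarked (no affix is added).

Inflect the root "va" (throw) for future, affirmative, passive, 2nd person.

akewabova

Attach person 2nd person o- → ova.
Attach voice passive ab- → abova.
Attach polarity affirmative ew- → ewabova.
Attach tense future ak- (before vowel 'e') → akewabova.
Vowel deletion: no change.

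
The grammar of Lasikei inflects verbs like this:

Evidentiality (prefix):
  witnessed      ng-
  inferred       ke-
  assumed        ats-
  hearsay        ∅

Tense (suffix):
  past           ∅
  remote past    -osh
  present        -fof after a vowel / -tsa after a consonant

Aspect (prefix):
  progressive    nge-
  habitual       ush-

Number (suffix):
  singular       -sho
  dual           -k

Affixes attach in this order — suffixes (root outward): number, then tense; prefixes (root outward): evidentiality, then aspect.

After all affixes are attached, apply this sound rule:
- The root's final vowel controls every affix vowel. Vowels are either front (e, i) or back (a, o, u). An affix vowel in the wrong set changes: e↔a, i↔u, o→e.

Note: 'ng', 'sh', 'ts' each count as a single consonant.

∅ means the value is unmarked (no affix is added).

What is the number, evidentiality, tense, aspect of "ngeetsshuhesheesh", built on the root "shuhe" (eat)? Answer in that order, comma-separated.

Segment: nge-ats-shuhe-sho-osh.
number: -sho → singular.
evidentiality: ats- → assumed.
tense: -osh → remote past.
aspect: nge- → progressive.

singular, assumed, remote past, progressive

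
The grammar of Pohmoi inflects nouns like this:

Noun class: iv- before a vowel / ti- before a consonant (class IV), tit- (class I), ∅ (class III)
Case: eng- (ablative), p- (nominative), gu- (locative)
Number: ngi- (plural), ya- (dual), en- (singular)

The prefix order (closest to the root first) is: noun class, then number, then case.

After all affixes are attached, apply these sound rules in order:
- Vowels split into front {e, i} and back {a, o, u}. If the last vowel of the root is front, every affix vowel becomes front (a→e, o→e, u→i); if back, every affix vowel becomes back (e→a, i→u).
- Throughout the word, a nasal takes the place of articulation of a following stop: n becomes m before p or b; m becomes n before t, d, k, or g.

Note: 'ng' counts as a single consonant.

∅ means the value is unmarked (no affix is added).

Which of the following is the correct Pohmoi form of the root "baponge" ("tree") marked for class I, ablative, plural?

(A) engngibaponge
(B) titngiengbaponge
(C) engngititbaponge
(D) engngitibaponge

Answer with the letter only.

Attach noun class class I tit- → titbaponge.
Attach number plural ngi- → ngititbaponge.
Attach case ablative eng- → engngititbaponge.
Vowel harmony: no change.
Nasal assimilation: no change.
So the correct form is engngititbaponge, option (C).
(D) engngitibaponge is wrong: it uses class IV instead of class I for noun class.
(B) titngiengbaponge is wrong: it has the affixes in the wrong order.
(A) engngibaponge is wrong: it uses class III instead of class I for noun class.

C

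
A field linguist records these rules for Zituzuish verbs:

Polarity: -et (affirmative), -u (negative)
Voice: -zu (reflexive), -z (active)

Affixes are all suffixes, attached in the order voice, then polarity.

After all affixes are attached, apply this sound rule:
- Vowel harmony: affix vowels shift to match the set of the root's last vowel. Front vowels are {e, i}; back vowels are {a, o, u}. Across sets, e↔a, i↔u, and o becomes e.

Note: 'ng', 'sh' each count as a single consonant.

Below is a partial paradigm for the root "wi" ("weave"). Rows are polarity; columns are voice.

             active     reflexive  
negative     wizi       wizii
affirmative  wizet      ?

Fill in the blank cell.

wiziet

Attach voice reflexive -zu → wizu.
Attach polarity affirmative -et → wizuet.
Apply vowel harmony: wizuet → wiziet.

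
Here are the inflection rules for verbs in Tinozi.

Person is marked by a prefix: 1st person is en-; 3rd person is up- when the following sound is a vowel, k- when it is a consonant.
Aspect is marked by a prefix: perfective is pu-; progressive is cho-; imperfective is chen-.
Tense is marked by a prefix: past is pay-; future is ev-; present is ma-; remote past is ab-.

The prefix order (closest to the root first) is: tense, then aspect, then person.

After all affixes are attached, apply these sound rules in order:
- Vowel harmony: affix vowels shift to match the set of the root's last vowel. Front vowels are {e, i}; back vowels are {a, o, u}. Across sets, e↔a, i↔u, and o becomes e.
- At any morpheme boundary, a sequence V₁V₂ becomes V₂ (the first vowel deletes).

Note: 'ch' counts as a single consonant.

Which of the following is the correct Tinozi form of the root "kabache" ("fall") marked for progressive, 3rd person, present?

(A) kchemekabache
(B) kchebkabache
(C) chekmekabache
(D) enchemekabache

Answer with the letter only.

A

Attach tense present ma- → makabache.
Attach aspect progressive cho- → chomakabache.
Attach person 3rd person k- (before consonant 'ch') → kchomakabache.
Apply vowel harmony: kchomakabache → kchemekabache.
Vowel deletion: no change.
So the correct form is kchemekabache, option (A).
(D) enchemekabache is wrong: it uses 1st person instead of 3rd person for person.
(C) chekmekabache is wrong: it has the affixes in the wrong order.
(B) kchebkabache is wrong: it uses remote past instead of present for tense.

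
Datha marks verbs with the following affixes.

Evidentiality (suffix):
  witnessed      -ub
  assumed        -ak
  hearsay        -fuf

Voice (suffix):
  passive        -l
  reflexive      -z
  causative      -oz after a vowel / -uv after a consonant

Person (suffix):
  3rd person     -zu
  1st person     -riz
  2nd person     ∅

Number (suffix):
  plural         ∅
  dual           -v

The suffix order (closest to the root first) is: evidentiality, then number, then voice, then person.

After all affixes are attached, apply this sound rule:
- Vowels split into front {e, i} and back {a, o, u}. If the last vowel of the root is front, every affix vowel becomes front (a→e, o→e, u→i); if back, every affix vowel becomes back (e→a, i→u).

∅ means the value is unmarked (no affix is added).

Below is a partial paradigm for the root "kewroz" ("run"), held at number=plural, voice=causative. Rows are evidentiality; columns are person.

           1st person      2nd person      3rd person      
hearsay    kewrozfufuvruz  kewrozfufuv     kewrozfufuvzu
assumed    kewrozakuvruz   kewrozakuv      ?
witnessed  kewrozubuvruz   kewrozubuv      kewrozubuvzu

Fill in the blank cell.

Attach evidentiality assumed -ak → kewrozak.
number = plural: zero marking, form stays kewrozak.
Attach voice causative -uv (after consonant 'k') → kewrozakuv.
Attach person 3rd person -zu → kewrozakuvzu.
Vowel harmony: no change.

kewrozakuvzu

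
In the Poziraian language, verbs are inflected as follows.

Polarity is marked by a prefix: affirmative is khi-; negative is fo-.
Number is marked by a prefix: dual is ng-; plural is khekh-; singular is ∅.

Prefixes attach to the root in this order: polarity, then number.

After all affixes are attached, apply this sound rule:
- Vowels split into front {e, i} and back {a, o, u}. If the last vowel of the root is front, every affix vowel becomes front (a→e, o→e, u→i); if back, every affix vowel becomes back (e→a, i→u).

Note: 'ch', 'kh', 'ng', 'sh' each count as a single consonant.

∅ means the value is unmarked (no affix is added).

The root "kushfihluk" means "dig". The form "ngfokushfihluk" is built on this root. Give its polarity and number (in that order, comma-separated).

Segment: ng-fo-kushfihluk.
polarity: fo- → negative.
number: ng- → dual.

negative, dual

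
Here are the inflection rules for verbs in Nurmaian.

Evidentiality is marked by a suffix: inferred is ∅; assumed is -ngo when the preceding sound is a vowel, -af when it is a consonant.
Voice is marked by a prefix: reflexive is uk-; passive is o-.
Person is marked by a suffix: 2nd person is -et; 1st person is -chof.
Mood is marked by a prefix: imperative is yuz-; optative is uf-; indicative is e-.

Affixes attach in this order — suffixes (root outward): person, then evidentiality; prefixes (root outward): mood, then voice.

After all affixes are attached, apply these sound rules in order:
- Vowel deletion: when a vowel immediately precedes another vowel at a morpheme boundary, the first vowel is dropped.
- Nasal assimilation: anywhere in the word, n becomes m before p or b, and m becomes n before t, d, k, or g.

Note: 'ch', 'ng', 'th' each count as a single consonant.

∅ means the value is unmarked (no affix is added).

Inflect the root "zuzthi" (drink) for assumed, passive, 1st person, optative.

ufzuzthichofaf

Attach person 1st person -chof → zuzthichof.
Attach mood optative uf- → ufzuzthichof.
Attach evidentiality assumed -af (after consonant 'f') → ufzuzthichofaf.
Attach voice passive o- → oufzuzthichofaf.
Apply vowel deletion: oufzuzthichofaf → ufzuzthichofaf.
Nasal assimilation: no change.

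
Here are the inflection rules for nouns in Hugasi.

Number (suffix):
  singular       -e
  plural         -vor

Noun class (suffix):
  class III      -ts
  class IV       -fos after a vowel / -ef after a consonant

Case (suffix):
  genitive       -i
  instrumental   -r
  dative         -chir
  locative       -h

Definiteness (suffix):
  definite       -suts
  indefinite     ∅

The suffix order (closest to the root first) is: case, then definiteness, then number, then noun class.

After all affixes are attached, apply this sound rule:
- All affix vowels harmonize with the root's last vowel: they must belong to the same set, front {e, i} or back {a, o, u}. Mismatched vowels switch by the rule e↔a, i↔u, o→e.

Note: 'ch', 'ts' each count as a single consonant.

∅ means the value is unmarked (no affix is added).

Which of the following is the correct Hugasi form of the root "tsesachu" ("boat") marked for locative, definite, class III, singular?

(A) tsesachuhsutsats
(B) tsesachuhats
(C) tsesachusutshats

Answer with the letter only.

A

Attach case locative -h → tsesachuh.
Attach definiteness definite -suts → tsesachuhsuts.
Attach number singular -e → tsesachuhsutse.
Attach noun class class III -ts → tsesachuhsutsets.
Apply vowel harmony: tsesachuhsutsets → tsesachuhsutsats.
So the correct form is tsesachuhsutsats, option (A).
(B) tsesachuhats is wrong: it uses indefinite instead of definite for definiteness.
(C) tsesachusutshats is wrong: it has the affixes in the wrong order.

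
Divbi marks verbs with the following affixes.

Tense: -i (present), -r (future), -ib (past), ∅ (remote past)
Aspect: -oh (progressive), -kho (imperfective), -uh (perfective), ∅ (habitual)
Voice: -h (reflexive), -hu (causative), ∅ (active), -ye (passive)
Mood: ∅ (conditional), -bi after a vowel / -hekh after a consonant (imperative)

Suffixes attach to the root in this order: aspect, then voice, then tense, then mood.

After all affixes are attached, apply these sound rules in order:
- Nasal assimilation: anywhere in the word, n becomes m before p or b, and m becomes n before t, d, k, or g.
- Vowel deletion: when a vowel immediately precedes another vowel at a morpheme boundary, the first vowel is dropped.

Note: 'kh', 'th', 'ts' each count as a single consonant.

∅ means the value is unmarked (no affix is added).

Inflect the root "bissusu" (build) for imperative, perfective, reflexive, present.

bissusuhhibi

Attach aspect perfective -uh → bissusuuh.
Attach voice reflexive -h → bissusuuhh.
Attach tense present -i → bissusuuhhi.
Attach mood imperative -bi (after vowel 'i') → bissusuuhhibi.
Nasal assimilation: no change.
Apply vowel deletion: bissusuuhhibi → bissusuhhibi.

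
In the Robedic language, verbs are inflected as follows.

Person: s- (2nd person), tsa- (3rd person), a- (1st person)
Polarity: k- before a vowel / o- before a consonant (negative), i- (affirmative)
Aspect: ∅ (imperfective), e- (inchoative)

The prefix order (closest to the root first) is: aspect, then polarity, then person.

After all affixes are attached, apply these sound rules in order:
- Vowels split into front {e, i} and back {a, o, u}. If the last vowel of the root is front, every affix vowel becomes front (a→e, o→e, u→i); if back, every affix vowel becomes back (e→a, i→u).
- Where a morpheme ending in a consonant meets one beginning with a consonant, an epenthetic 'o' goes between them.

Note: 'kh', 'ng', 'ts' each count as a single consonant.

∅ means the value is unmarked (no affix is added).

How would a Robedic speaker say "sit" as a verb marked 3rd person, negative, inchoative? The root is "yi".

tsekeyi

Attach aspect inchoative e- → eyi.
Attach polarity negative k- (before vowel 'e') → keyi.
Attach person 3rd person tsa- → tsakeyi.
Apply vowel harmony: tsakeyi → tsekeyi.
Epenthesis: no change.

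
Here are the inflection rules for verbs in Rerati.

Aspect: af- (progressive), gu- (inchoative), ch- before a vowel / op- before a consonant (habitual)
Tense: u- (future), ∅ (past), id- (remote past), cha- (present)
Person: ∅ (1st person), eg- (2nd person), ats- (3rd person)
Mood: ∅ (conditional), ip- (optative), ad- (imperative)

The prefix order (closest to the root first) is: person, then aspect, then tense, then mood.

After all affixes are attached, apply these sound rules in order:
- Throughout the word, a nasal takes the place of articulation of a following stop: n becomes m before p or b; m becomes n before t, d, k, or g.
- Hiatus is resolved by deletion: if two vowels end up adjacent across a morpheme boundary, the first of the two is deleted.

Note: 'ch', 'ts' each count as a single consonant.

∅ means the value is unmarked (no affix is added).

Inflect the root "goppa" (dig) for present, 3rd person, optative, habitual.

Attach person 3rd person ats- → atsgoppa.
Attach aspect habitual ch- (before vowel 'a') → chatsgoppa.
Attach tense present cha- → chachatsgoppa.
Attach mood optative ip- → ipchachatsgoppa.
Nasal assimilation: no change.
Vowel deletion: no change.

ipchachatsgoppa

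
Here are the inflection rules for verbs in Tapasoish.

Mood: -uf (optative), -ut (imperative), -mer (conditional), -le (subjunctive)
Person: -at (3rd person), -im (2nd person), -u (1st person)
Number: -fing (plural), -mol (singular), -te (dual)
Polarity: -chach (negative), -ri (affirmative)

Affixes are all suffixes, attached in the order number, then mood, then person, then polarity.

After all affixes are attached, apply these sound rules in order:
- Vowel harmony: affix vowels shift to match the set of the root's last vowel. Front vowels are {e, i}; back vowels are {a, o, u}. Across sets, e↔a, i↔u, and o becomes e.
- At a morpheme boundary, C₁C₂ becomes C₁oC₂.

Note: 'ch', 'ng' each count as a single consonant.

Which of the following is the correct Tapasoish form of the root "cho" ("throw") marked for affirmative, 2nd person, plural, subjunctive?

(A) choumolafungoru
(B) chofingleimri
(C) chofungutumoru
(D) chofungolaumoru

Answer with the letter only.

Attach number plural -fing → chofing.
Attach mood subjunctive -le → chofingle.
Attach person 2nd person -im → chofingleim.
Attach polarity affirmative -ri → chofingleimri.
Apply vowel harmony: chofingleimri → chofunglaumru.
Apply epenthesis: chofunglaumru → chofungolaumoru.
So the correct form is chofungolaumoru, option (D).
(C) chofungutumoru is wrong: it uses imperative instead of subjunctive for mood.
(A) choumolafungoru is wrong: it has the affixes in the wrong order.
(B) chofingleimri is wrong: it fails to apply the sound rule(s).

D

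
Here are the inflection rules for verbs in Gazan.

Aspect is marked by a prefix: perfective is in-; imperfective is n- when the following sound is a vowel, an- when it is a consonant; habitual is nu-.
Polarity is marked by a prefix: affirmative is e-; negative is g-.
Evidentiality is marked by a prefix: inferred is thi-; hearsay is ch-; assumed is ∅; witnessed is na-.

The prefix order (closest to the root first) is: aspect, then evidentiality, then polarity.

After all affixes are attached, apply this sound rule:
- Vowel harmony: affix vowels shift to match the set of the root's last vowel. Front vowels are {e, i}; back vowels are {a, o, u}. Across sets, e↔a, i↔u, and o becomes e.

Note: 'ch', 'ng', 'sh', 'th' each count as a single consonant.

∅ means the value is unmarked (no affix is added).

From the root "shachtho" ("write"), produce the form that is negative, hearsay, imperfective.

gchanshachtho

Attach aspect imperfective an- (before consonant 'sh') → anshachtho.
Attach evidentiality hearsay ch- → chanshachtho.
Attach polarity negative g- → gchanshachtho.
Vowel harmony: no change.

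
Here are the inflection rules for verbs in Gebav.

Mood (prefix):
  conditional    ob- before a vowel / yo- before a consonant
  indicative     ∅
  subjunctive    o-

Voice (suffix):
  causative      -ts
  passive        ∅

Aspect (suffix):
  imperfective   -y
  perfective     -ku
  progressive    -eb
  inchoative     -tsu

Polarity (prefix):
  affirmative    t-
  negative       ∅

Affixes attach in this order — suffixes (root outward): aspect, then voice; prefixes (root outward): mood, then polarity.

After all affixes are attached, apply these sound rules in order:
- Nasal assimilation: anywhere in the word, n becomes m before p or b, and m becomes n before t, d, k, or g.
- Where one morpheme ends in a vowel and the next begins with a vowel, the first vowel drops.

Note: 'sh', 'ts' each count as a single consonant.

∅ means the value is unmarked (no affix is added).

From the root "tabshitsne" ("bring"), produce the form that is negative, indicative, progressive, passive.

Attach aspect progressive -eb → tabshitsneeb.
mood = indicative: zero marking, form stays tabshitsneeb.
voice = passive: zero marking, form stays tabshitsneeb.
polarity = negative: zero marking, form stays tabshitsneeb.
Nasal assimilation: no change.
Apply vowel deletion: tabshitsneeb → tabshitsneb.

tabshitsneb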